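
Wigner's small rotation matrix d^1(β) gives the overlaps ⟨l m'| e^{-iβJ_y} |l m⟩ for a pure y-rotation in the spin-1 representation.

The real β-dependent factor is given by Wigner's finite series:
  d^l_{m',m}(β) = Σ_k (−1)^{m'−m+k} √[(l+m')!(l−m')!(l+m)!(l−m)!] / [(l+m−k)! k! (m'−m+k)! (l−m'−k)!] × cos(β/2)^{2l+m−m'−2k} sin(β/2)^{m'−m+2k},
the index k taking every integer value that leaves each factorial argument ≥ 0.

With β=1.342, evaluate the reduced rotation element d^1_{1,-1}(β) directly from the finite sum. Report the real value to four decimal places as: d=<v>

d^1_{1,-1}(β=1.342) via Wigner's sum:
c=cos(1.342/2)=0.783200, s=sin(1.342/2)=0.621769; N=√[2·1·1·2]=2.000000
k∈{0} keeps every argument non-negative
  k=0: (−1)^2·2.0000/(2)·0.7832^0·0.6218^2 = +0.386597
d^1_{1,-1}(1.342) = +0.386597

d=0.3866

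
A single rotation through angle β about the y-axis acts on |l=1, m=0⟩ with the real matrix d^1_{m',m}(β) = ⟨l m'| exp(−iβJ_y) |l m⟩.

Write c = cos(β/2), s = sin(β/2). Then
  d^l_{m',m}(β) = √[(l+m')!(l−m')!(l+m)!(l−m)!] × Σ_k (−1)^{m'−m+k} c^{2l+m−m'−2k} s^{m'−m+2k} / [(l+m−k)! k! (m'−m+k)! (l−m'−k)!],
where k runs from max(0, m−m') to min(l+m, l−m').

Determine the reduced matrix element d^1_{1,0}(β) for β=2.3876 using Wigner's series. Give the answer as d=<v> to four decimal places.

d^1_{1,0}(β=2.3876) via Wigner's sum:
With c≡cos(β/2)=0.368129 and s≡sin(β/2)=0.929775, N=[2·1·1·1]^{1/2}=1.414214
k: max(0,(0)−(1))=0 … min(1+(0),1−(1))=0
  k=0: (−1)^1·1.4142/(1)·0.3681^1·0.9298^1 = -0.484053
d^1_{1,0}(2.3876) = -0.484053

d=-0.4841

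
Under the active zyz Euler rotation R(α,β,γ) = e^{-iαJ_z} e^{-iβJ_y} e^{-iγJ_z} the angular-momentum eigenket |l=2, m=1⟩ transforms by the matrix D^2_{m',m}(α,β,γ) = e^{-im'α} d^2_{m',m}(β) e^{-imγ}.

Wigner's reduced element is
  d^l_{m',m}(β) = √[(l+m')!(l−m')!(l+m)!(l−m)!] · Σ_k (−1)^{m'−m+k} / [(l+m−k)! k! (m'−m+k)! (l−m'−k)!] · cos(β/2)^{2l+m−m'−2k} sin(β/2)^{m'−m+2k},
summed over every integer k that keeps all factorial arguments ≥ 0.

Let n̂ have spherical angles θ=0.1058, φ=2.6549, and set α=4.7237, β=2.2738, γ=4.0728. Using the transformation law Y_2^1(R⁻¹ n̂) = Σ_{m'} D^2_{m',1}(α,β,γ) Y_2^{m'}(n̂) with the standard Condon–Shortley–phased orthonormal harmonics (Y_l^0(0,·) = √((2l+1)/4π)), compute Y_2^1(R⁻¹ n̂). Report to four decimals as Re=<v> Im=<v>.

Need the full column D^2_{m',1} for m'=−2..2 at α=4.7237, β=2.2738, γ=4.0728.
cos(β/2)=0.420409, sin(β/2)=0.907335
d^2_{-2,1}: single k=3 term ⇒ +0.628065;  D = +0.386173-0.495314i
d^2_{-1,1}: k∈[2..3] ⇒ +0.436517 -0.677751 = -0.241234;  D = -0.191911-0.146164i
d^2_{0,1}: k∈[1..2] ⇒ +0.165143 -0.769220 = -0.604077;  D = +0.360553-0.484676i
d^2_{1,1}: k∈[0..1] ⇒ +0.031238 -0.436517 = -0.405278;  D = +0.327887+0.238203i
d^2_{2,1}: single k=0 term ⇒ -0.134839;  D = -0.078013+0.109979i
Y_2^{m'}(θ=0.1058,φ=2.6549) and Σ D·Y over m':
  (+0.3862-0.4953i)·(+0.0024+0.0036i)  (-0.1919-0.1462i)·(-0.0717-0.0379i)  (+0.3606-0.4847i)·(+0.6202+0.0000i)  (+0.3279+0.2382i)·(+0.0717-0.0379i)  (-0.0780+0.1100i)·(+0.0024-0.0036i)
Y_2^1(R⁻¹ n̂) = +0.267294-0.277489i

Re=0.2673 Im=-0.2775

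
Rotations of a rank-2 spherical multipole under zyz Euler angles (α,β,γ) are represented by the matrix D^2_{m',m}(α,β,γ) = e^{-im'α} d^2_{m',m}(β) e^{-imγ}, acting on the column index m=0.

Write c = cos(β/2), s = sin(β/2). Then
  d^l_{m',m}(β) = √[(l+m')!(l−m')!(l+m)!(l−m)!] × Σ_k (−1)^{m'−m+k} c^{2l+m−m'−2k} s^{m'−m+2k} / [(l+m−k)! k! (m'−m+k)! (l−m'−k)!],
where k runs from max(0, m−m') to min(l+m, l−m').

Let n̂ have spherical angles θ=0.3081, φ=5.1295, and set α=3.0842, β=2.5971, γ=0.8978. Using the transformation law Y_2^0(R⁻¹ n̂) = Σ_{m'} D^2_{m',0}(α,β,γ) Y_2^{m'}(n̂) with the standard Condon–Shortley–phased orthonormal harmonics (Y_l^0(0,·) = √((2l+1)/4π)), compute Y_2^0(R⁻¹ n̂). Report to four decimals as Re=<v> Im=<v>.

Re=0.4288 Im=0.0000

Need the full column D^2_{m',0} for m'=−2..2 at α=3.0842, β=2.5971, γ=0.8978.
cos(β/2)=0.268896, sin(β/2)=0.963169
d^2_{-2,0}: single k=2 term ⇒ +0.164304;  D = +0.163223-0.018818i
d^2_{-1,0}: k∈[1..2] ⇒ +0.045870 -0.588528 = -0.542658;  D = +0.541765-0.031128i
d^2_{0,0}: k∈[0..2] ⇒ +0.005228 -0.268308 +0.860618 = +0.597539;  D = +0.597539+0.000000i
d^2_{1,0}: k∈[0..1] ⇒ -0.045870 +0.588528 = +0.542658;  D = -0.541765-0.031128i
d^2_{2,0}: single k=0 term ⇒ +0.164304;  D = +0.163223+0.018818i
Y_2^{m'}(θ=0.3081,φ=5.1295) and Σ D·Y over m':
  (+0.1632-0.0188i)·(-0.0239+0.0263i)  (+0.5418-0.0311i)·(+0.0904+0.2041i)  (+0.5975+0.0000i)·(+0.5438+0.0000i)  (-0.5418-0.0311i)·(-0.0904+0.2041i)  (+0.1632+0.0188i)·(-0.0239-0.0263i)
Y_2^0(R⁻¹ n̂) = +0.428827+0.000000i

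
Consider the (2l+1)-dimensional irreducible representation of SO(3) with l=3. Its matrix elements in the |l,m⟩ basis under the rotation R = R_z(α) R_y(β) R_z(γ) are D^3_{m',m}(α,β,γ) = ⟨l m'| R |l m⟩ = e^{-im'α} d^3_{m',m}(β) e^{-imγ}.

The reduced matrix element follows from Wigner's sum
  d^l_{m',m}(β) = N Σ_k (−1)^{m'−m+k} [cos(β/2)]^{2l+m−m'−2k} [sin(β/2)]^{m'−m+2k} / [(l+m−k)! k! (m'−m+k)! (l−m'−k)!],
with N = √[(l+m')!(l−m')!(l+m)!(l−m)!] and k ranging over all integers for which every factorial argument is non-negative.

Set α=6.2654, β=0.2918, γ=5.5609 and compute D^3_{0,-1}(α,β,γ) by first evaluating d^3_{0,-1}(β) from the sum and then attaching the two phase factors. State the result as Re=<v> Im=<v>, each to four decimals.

Re=-0.3352 Im=0.2953

Split into d^3_{0,-1}(β=0.2918) × two z-phases.
Half-angle: c=0.989375, s=0.145383. N=√(6·6·2·24)=41.569219
The bounds max(0,m−m')=0 and min(l+m,l−m')=2 give 3 terms
  k=0: (−1)^1·41.5692/(12)·0.9894^5·0.1454^1 = -0.477430
  k=1: (−1)^2·41.5692/(4)·0.9894^3·0.1454^3 = +0.030927
  k=2: (−1)^3·41.5692/(12)·0.9894^1·0.1454^5 = -0.000223
d^3_{0,-1}(0.2918) = -0.477430 +0.030927 -0.000223 = -0.446726
D = (+1.000000+0.000000i)·(-0.446726)·(+0.750297-0.661101i) = -0.335177+0.295331i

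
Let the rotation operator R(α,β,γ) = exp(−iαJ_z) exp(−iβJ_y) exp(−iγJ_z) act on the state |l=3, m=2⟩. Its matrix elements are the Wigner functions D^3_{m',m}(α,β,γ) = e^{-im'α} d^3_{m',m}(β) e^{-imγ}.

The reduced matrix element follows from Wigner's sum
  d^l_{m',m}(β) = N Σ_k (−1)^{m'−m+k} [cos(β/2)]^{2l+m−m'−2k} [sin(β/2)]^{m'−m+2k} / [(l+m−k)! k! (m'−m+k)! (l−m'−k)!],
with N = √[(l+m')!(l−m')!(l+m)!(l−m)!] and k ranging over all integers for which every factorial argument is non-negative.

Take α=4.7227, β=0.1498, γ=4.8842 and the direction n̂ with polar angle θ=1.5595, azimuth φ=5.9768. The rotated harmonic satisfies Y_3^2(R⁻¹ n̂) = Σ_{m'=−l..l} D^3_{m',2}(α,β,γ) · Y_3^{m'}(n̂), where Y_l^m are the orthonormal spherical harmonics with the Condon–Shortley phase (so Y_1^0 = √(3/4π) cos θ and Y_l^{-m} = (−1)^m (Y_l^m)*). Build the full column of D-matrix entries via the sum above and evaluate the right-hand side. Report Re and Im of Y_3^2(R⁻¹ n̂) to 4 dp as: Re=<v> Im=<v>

Need the full column D^3_{m',2} for m'=−3..3 at α=4.7227, β=0.1498, γ=4.8842.
cos(β/2)=0.997196, sin(β/2)=0.074830
d^3_{-3,2}: single k=5 term ⇒ +0.000006;  D = -0.000002-0.000005i
d^3_{-2,2}: k∈[4..5] ⇒ +0.000156 -0.000000 = +0.000156;  D = +0.000148-0.000049i
d^3_{-1,2}: k∈[3..4] ⇒ +0.002628 -0.000007 = +0.002620;  D = +0.000857+0.002476i
d^3_{0,2}: k∈[2..3] ⇒ +0.030327 -0.000171 = +0.030157;  D = -0.028394+0.010160i
d^3_{1,2}: k∈[1..2] ⇒ +0.233335 -0.002628 = +0.230707;  D = -0.079961-0.216407i
d^3_{2,2}: k∈[0..1] ⇒ +0.983295 -0.027685 = +0.955610;  D = +0.892916-0.340430i
d^3_{3,2}: single k=0 term ⇒ -0.180740;  D = -0.066125-0.168210i
Y_3^{m'}(θ=1.5595,φ=5.9768) and Σ D·Y over m':
  (-0.0000-0.0000i)·(+0.2530+0.3317i)  (+0.0001-0.0000i)·(+0.0094+0.0066i)  (+0.0009+0.0025i)·(-0.3079-0.0974i)  (-0.0284+0.0102i)·(-0.0126+0.0000i)  (-0.0800-0.2164i)·(+0.3079-0.0974i)  (+0.8929-0.3404i)·(+0.0094-0.0066i)  (-0.0661-0.1682i)·(-0.2530+0.3317i)
Y_3^2(R⁻¹ n̂) = +0.033329-0.048340i

Re=0.0333 Im=-0.0483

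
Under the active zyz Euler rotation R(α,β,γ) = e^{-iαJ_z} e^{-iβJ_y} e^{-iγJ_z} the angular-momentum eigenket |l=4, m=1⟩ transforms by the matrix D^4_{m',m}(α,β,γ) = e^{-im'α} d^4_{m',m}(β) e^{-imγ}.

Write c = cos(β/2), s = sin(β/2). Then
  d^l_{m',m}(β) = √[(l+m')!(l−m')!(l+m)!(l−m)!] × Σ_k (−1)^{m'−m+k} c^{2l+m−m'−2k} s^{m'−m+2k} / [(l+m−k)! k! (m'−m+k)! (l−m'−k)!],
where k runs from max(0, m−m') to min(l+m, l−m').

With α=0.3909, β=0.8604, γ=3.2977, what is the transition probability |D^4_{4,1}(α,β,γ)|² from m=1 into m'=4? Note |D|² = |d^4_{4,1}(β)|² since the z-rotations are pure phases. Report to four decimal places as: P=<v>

P=0.1133

Split into d^4_{4,1}(β=0.8604) × two z-phases.
With c≡cos(β/2)=0.908882 and s≡sin(β/2)=0.417053, N=[40320·1·120·6]^{1/2}=5387.986637
The bounds max(0,m−m')=0 and min(l+m,l−m')=0 give 1 term
  k=0: (−1)^3·5387.9866/(720)·0.9089^5·0.4171^3 = -0.336670
d^4_{4,1}(0.8604) = -0.336670
|D^4_{4,1}|² = |d^4_{4,1}(β)|² = (-0.336670)² = 0.113347 (the z-rotation phases have unit modulus)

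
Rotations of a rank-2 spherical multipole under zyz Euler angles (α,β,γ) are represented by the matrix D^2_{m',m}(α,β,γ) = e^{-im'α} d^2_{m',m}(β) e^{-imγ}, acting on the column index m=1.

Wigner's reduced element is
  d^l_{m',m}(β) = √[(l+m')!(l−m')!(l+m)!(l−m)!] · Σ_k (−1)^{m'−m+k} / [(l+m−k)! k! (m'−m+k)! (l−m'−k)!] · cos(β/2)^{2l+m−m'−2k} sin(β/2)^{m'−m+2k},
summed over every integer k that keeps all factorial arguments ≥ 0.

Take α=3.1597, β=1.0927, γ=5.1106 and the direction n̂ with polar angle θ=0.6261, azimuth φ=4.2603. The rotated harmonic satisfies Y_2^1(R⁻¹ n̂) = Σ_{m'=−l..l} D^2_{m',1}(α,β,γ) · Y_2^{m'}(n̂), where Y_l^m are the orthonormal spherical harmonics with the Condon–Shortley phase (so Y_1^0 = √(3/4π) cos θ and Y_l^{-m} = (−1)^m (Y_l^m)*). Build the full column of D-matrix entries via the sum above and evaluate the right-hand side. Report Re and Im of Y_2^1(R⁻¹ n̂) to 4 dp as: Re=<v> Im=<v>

Need the full column D^2_{m',1} for m'=−2..2 at α=3.1597, β=1.0927, γ=5.1106.
cos(β/2)=0.854427, sin(β/2)=0.519572
d^2_{-2,1}: single k=3 term ⇒ +0.239686;  D = +0.084883+0.224152i
d^2_{-1,1}: k∈[2..3] ⇒ +0.591238 -0.072876 = +0.518362;  D = -0.192321-0.481365i
d^2_{0,1}: k∈[1..2] ⇒ +0.793863 -0.293554 = +0.500310;  D = +0.194005+0.461163i
d^2_{1,1}: k∈[0..1] ⇒ +0.532966 -0.591238 = -0.058272;  D = +0.023565+0.053295i
d^2_{2,1}: single k=0 term ⇒ -0.648187;  D = -0.272815-0.587978i
Y_2^{m'}(θ=0.6261,φ=4.2603) and Σ D·Y over m':
  (+0.0849+0.2242i)·(-0.0820-0.1042i)  (-0.1923-0.4814i)·(-0.1603+0.3300i)  (+0.1940+0.4612i)·(+0.3059+0.0000i)  (+0.0236+0.0533i)·(+0.1603+0.3300i)  (-0.2728-0.5880i)·(-0.0820+0.1042i)
Y_2^1(R⁻¹ n̂) = +0.335267+0.163607i

Re=0.3353 Im=0.1636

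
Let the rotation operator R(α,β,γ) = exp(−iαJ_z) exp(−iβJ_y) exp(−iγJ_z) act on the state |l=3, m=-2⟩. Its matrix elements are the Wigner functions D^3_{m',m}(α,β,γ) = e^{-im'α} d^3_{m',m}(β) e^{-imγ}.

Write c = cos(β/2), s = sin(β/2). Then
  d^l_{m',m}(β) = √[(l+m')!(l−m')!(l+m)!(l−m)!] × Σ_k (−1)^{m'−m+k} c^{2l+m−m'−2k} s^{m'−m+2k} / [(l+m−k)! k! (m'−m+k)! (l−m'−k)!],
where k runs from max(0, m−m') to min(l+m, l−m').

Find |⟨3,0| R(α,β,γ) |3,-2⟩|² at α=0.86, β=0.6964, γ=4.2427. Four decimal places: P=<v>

D^3_{0,-2}(0.86,0.6964,4.2427) = e^{-i·0·0.86}·d^3_{0,-2}(0.6964)·e^{-i·-2·4.2427}. Compute d first:
Half-angle: c=0.939988, s=0.341206. N=√(6·6·1·120)=65.726707
Admissible k: 0..1 (factorial args all ≥0)
  k=0: (−1)^2·65.7267/(12)·0.9400^4·0.3412^2 = +0.497834
  k=1: (−1)^3·65.7267/(12)·0.9400^2·0.3412^4 = -0.065596
d^3_{0,-2}(0.6964) = +0.497834 -0.065596 = +0.432239
|D^3_{0,-2}|² = |d^3_{0,-2}(β)|² = (+0.432239)² = 0.186830 (the z-rotation phases have unit modulus)

P=0.1868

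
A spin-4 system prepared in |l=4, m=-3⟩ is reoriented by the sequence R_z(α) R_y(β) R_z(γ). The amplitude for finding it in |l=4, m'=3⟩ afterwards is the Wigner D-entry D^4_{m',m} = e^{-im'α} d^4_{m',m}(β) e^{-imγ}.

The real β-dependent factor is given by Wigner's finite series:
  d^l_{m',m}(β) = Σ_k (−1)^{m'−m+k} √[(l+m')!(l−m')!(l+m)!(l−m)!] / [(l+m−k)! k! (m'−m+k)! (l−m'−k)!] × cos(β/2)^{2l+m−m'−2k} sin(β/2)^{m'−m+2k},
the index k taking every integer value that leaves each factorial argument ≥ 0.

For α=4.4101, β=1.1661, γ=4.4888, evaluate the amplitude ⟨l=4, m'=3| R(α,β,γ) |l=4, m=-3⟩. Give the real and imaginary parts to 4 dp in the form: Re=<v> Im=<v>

Re=0.1239 Im=0.0298

First d^4_{3,-3}(β=1.1661), then the phase factors e^{-i(3)α} and e^{-i(-3)γ}:
Half-angle: c=0.834787, s=0.550573. N=√(5040·1·1·5040)=5040.000000
Admissible k: 0..1 (factorial args all ≥0)
  k=0: (−1)^6·5040.0000/(720)·0.8348^2·0.5506^6 = +0.135874
  k=1: (−1)^7·5040.0000/(5040)·0.8348^0·0.5506^8 = -0.008443
d^4_{3,-3}(1.1661) = +0.135874 -0.008443 = +0.127431
Phases: e^{-i·(3)·4.4101}=+0.787577-0.616216i, e^{-i·(-3)·4.4888}=+0.621587+0.783345i ⇒ D=+0.123896+0.029808i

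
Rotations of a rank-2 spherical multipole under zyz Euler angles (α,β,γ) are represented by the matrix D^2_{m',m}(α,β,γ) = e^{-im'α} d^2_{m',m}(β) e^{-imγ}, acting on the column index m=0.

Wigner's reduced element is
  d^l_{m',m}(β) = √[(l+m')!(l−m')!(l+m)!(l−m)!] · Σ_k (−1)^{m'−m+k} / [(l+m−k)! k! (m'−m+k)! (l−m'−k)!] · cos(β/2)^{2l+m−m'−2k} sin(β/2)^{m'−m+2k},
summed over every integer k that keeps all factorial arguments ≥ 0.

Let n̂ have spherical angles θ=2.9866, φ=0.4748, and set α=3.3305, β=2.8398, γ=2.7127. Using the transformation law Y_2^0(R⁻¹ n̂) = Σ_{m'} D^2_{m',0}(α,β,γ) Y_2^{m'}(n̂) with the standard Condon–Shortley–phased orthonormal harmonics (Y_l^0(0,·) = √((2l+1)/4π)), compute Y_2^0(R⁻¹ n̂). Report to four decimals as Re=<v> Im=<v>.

Need the full column D^2_{m',0} for m'=−2..2 at α=3.3305, β=2.8398, γ=2.7127.
cos(β/2)=0.150324, sin(β/2)=0.988637
d^2_{-2,0}: single k=2 term ⇒ +0.054101;  D = +0.050286+0.019957i
d^2_{-1,0}: k∈[1..2] ⇒ +0.008226 -0.355808 = -0.347581;  D = +0.341398+0.065271i
d^2_{0,0}: k∈[0..2] ⇒ +0.000511 -0.088347 +0.955316 = +0.867479;  D = +0.867479+0.000000i
d^2_{1,0}: k∈[0..1] ⇒ -0.008226 +0.355808 = +0.347581;  D = -0.341398+0.065271i
d^2_{2,0}: single k=0 term ⇒ +0.054101;  D = +0.050286-0.019957i
Y_2^{m'}(θ=2.9866,φ=0.4748) and Σ D·Y over m':
  (+0.0503+0.0200i)·(+0.0054-0.0075i)  (+0.3414+0.0653i)·(-0.1048+0.0539i)  (+0.8675+0.0000i)·(+0.6082+0.0000i)  (-0.3414+0.0653i)·(+0.1048+0.0539i)  (+0.0503-0.0200i)·(+0.0054+0.0075i)
Y_2^0(R⁻¹ n̂) = +0.449882-0.000000i

Re=0.4499 Im=0.0000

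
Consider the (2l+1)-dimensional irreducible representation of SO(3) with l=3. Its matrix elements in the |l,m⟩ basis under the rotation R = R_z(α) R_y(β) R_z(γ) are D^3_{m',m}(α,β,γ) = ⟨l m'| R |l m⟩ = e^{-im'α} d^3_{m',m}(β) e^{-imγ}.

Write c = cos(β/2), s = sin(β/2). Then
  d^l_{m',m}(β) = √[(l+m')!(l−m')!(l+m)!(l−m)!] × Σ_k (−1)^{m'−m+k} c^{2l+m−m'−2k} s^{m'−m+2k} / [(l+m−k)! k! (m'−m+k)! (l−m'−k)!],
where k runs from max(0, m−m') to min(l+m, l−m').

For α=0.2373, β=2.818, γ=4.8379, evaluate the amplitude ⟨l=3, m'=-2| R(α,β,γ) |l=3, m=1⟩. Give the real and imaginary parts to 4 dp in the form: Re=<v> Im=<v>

D^3_{-2,1}(0.2373,2.818,4.8379) = e^{-i·-2·0.2373}·d^3_{-2,1}(2.818)·e^{-i·1·4.8379}. Compute d first:
Half-angle: c=0.161091, s=0.986940. N=√(1·120·24·2)=75.894664
k: max(0,(1)−(-2))=3 … min(3+(1),3−(-2))=4
  k=3: (−1)^0·75.8947/(12)·0.1611^3·0.9869^3 = +0.025417
  k=4: (−1)^1·75.8947/(24)·0.1611^1·0.9869^5 = -0.477007
d^3_{-2,1}(2.818) = +0.025417 -0.477007 = -0.451590
D = (+0.889476+0.456983i)·(-0.451590)·(+0.125182+0.992134i) = +0.154463-0.424353i

Re=0.1545 Im=-0.4244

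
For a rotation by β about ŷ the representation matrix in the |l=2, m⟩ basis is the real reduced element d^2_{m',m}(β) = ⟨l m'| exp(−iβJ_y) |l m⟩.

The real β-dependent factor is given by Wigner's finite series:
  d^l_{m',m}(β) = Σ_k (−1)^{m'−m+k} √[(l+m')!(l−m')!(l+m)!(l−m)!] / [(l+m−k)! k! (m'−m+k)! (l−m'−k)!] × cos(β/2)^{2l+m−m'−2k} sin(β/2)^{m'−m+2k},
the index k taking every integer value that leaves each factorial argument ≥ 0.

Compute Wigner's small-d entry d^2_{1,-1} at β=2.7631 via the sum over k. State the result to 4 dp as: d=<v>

d^2_{1,-1}(β=2.7631) via Wigner's sum:
With c≡cos(β/2)=0.188119 and s≡sin(β/2)=0.982146, N=[6·1·1·6]^{1/2}=6.000000
k: max(0,(-1)−(1))=0 … min(2+(-1),2−(1))=1
  k=0: (−1)^2·6.0000/(2)·0.1881^2·0.9821^2 = +0.102409
  k=1: (−1)^3·6.0000/(6)·0.1881^0·0.9821^4 = -0.930475
d^2_{1,-1}(2.7631) = +0.102409 -0.930475 = -0.828066

d=-0.8281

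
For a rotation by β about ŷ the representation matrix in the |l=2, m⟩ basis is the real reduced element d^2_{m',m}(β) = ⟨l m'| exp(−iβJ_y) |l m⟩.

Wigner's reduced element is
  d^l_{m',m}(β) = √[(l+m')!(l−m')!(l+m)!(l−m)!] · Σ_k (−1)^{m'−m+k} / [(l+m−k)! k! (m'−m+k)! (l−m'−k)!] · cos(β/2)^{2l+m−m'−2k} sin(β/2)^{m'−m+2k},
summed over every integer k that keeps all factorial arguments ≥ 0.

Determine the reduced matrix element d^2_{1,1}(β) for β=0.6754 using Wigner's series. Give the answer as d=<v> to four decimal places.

d^2_{1,1}(β=0.6754) via Wigner's sum:
c=cos(0.6754/2)=0.943519, s=sin(0.6754/2)=0.331318; N=√[6·1·6·1]=6.000000
The bounds max(0,m−m')=0 and min(l+m,l−m')=1 give 2 terms
  k=0: (−1)^0·6.0000/(6)·0.9435^4·0.3313^0 = +0.792507
  k=1: (−1)^1·6.0000/(2)·0.9435^2·0.3313^2 = -0.293165
d^2_{1,1}(0.6754) = +0.792507 -0.293165 = +0.499341

d=0.4993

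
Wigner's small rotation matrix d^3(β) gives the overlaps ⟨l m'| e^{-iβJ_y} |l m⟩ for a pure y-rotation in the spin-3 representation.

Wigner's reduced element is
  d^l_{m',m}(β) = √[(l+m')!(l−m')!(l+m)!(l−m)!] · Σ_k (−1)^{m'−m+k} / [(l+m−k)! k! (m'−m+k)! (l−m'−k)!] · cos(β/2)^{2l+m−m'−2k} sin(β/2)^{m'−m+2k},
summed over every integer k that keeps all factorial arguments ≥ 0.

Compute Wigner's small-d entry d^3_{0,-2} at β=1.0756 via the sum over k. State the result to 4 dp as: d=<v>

d=0.5038

d^3_{0,-2}(β=1.0756) via Wigner's sum:
Half-angle: c=0.858838, s=0.512248. N=√(6·6·1·120)=65.726707
The bounds max(0,m−m')=0 and min(l+m,l−m')=1 give 2 terms
  k=0: (−1)^2·65.7267/(12)·0.8588^4·0.5122^2 = +0.781925
  k=1: (−1)^3·65.7267/(12)·0.8588^2·0.5122^4 = -0.278165
d^3_{0,-2}(1.0756) = +0.781925 -0.278165 = +0.503760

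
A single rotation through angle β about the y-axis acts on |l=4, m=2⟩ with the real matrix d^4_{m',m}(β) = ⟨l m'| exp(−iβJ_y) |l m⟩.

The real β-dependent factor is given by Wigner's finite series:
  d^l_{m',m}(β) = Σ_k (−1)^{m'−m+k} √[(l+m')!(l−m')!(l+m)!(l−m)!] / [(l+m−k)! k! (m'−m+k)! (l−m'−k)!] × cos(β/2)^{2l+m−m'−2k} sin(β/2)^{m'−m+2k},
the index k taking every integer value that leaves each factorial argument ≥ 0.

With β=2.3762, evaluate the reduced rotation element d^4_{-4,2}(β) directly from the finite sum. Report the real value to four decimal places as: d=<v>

d^4_{-4,2}(β=2.3762) via Wigner's sum:
With c≡cos(β/2)=0.373423 and s≡sin(β/2)=0.927661, N=[1·40320·720·2]^{1/2}=7619.763776
The bounds max(0,m−m')=6 and min(l+m,l−m')=6 give 1 term
  k=6: (−1)^0·7619.7638/(1440)·0.3734^2·0.9277^6 = +0.470238
d^4_{-4,2}(2.3762) = +0.470238

d=0.4702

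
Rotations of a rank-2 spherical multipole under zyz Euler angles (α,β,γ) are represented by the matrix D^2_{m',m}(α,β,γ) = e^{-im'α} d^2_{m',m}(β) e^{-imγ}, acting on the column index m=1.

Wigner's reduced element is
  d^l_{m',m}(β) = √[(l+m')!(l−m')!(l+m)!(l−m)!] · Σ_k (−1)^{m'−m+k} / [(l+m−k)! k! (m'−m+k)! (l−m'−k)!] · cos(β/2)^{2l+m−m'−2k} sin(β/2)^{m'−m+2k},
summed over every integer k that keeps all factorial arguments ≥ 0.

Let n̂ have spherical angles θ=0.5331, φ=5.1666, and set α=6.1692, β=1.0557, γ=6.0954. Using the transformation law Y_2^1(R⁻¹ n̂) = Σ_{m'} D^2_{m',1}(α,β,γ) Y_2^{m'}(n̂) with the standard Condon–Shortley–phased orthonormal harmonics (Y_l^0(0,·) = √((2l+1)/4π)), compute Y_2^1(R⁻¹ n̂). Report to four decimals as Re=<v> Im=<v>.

Re=0.2681 Im=0.2740

Need the full column D^2_{m',1} for m'=−2..2 at α=6.1692, β=1.0557, γ=6.0954.
cos(β/2)=0.863892, sin(β/2)=0.503677
d^2_{-2,1}: single k=3 term ⇒ +0.220773;  D = +0.220595-0.008869i
d^2_{-1,1}: k∈[2..3] ⇒ +0.567995 -0.064359 = +0.503636;  D = +0.502265+0.037135i
d^2_{0,1}: k∈[1..2] ⇒ +0.795438 -0.270391 = +0.525047;  D = +0.515817+0.098018i
d^2_{1,1}: k∈[0..1] ⇒ +0.556978 -0.567995 = -0.011017;  D = -0.010520-0.003275i
d^2_{2,1}: single k=0 term ⇒ -0.649472;  D = -0.594144-0.262310i
Y_2^{m'}(θ=0.5331,φ=5.1666) and Σ D·Y over m':
  (+0.2206-0.0089i)·(-0.0614+0.0787i)  (+0.5023+0.0371i)·(+0.1484+0.3038i)  (+0.5158+0.0980i)·(+0.3864+0.0000i)  (-0.0105-0.0033i)·(-0.1484+0.3038i)  (-0.5941-0.2623i)·(-0.0614-0.0787i)
Y_2^1(R⁻¹ n̂) = +0.268086+0.274018i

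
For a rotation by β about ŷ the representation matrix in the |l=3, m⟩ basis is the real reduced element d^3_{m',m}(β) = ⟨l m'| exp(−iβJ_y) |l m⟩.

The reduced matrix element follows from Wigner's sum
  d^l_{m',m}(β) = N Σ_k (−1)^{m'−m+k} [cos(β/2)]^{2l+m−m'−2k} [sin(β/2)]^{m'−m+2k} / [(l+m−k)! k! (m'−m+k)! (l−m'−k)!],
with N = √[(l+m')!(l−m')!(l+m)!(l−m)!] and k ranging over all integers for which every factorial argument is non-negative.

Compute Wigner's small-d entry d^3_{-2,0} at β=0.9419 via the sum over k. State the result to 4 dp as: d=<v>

d^3_{-2,0}(β=0.9419) via Wigner's sum:
With c≡cos(β/2)=0.891138 and s≡sin(β/2)=0.453733, N=[1·120·6·6]^{1/2}=65.726707
Admissible k: 2..3 (factorial args all ≥0)
  k=2: (−1)^0·65.7267/(12)·0.8911^4·0.4537^2 = +0.711116
  k=3: (−1)^1·65.7267/(12)·0.8911^2·0.4537^4 = -0.184354
d^3_{-2,0}(0.9419) = +0.711116 -0.184354 = +0.526763

d=0.5268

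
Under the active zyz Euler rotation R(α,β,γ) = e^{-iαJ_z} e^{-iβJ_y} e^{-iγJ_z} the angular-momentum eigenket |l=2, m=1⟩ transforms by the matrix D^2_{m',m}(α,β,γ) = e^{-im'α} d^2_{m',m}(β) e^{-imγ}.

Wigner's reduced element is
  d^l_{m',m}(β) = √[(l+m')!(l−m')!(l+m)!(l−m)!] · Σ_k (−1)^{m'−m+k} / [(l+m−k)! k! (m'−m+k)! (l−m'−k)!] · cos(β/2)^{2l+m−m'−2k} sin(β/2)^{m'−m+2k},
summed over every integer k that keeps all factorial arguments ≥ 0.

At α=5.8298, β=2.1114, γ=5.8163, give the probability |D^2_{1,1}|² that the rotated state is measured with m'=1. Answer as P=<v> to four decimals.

First d^2_{1,1}(β=2.1114), then the phase factors e^{-i(1)α} and e^{-i(1)γ}:
c=cos(2.1114/2)=0.492619, s=sin(2.1114/2)=0.870245; N=√[6·1·6·1]=6.000000
The bounds max(0,m−m')=0 and min(l+m,l−m')=1 give 2 terms
  k=0: (−1)^0·6.0000/(6)·0.4926^4·0.8702^0 = +0.058890
  k=1: (−1)^1·6.0000/(2)·0.4926^2·0.8702^2 = -0.551349
d^2_{1,1}(2.1114) = +0.058890 -0.551349 = -0.492458
|D^2_{1,1}|² = |d^2_{1,1}(β)|² = (-0.492458)² = 0.242515 (the z-rotation phases have unit modulus)

P=0.2425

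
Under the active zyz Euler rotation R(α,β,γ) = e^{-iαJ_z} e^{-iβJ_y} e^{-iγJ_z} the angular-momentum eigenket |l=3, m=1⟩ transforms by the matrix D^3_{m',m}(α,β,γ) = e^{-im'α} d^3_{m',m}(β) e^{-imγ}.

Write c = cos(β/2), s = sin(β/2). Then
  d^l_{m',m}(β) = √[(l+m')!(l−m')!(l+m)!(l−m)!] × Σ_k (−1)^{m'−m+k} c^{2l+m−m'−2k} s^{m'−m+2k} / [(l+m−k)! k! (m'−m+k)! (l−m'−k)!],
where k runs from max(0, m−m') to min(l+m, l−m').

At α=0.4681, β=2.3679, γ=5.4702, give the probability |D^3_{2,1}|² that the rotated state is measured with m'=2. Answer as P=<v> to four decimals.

P=0.0612

Split into d^3_{2,1}(β=2.3679) × two z-phases.
c=cos(2.3679/2)=0.377270, s=sin(2.3679/2)=0.926103; N=√[120·1·24·2]=75.894664
k∈{0,1} keeps every argument non-negative
  k=0: (−1)^1·75.8947/(24)·0.3773^5·0.9261^1 = -0.022383
  k=1: (−1)^2·75.8947/(12)·0.3773^3·0.9261^3 = +0.269752
d^3_{2,1}(2.3679) = -0.022383 +0.269752 = +0.247369
|D^3_{2,1}|² = |d^3_{2,1}(β)|² = (+0.247369)² = 0.061191 (the z-rotation phases have unit modulus)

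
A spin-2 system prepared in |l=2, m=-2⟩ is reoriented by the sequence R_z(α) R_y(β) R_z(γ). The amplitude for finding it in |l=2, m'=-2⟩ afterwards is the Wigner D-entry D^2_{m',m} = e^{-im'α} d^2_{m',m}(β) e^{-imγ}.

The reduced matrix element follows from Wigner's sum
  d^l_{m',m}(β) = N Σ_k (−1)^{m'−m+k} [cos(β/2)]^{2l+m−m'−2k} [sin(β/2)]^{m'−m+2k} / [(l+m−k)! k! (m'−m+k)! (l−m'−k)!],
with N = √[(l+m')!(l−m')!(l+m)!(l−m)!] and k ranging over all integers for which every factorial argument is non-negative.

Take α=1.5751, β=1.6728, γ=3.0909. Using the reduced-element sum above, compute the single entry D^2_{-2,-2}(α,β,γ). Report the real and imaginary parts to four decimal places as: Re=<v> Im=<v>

Re=-0.2008 Im=0.0187

D^2_{-2,-2}(1.5751,1.6728,3.0909) = e^{-i·-2·1.5751}·d^2_{-2,-2}(1.6728)·e^{-i·-2·3.0909}. Compute d first:
c=cos(1.6728/2)=0.670139, s=sin(1.6728/2)=0.742235; N=√[1·24·1·24]=24.000000
Admissible k: 0..0 (factorial args all ≥0)
  k=0: (−1)^0·24.0000/(24)·0.6701^4·0.7422^0 = +0.201679
d^2_{-2,-2}(1.6728) = +0.201679
Attach z-rotation phases: D = e^{-i(-2)(1.5751)}·(+0.201679)·e^{-i(-2)(3.0909)} = -0.200811+0.018685i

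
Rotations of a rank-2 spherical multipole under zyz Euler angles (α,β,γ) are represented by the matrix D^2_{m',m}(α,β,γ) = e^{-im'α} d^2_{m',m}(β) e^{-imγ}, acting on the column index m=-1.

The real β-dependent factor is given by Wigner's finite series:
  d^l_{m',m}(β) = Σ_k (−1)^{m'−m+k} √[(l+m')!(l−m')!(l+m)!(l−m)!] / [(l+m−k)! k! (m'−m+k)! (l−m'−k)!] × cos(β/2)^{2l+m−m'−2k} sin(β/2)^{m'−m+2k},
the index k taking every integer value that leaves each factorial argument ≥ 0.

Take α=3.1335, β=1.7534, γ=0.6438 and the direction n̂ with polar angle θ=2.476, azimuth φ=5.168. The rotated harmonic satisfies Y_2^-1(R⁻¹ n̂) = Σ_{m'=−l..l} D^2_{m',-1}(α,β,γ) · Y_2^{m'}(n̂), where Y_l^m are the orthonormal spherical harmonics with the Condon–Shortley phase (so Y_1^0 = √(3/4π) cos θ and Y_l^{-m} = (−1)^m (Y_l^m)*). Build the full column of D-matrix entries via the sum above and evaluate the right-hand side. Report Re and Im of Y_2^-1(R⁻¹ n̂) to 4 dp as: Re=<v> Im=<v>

Re=-0.0985 Im=-0.0052

Need the full column D^2_{m',-1} for m'=−2..2 at α=3.1335, β=1.7534, γ=0.6438.
cos(β/2)=0.639691, sin(β/2)=0.768632
d^2_{-2,-1}: single k=1 term ⇒ +0.402401;  D = +0.325716+0.236296i
d^2_{-1,-1}: k∈[0..1] ⇒ +0.167448 -0.725269 = -0.557820;  D = +0.448851+0.331204i
d^2_{0,-1}: k∈[0..1] ⇒ -0.492839 +0.711544 = +0.218705;  D = +0.174924+0.131275i
d^2_{1,-1}: k∈[0..1] ⇒ +0.725269 -0.349039 = +0.376230;  D = -0.299079-0.228255i
d^2_{2,-1}: single k=0 term ⇒ -0.580973;  D = -0.458969-0.356198i
Y_2^{m'}(θ=2.476,φ=5.168) and Σ D·Y over m':
  (+0.3257+0.2363i)·(-0.0903+0.1164i)  (+0.4489+0.3312i)·(-0.1651-0.3370i)  (+0.1749+0.1313i)·(+0.2700+0.0000i)  (-0.2991-0.2283i)·(+0.1651-0.3370i)  (-0.4590-0.3562i)·(-0.0903-0.1164i)
Y_2^-1(R⁻¹ n̂) = -0.098517-0.005235i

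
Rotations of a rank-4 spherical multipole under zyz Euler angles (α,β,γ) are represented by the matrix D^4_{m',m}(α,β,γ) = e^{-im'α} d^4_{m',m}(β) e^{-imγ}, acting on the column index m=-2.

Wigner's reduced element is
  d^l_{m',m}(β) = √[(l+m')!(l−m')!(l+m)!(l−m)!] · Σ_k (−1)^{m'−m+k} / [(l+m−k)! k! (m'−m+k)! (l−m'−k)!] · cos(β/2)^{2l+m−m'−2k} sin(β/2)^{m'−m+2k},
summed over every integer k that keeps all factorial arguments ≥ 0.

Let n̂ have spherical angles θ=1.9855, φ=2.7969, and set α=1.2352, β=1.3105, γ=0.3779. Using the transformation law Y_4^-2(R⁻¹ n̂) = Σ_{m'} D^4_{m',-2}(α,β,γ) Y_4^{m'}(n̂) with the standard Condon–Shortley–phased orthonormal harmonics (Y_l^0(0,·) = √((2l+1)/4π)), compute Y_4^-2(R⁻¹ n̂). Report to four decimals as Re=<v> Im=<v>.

Need the full column D^4_{m',-2} for m'=−4..4 at α=1.2352, β=1.3105, γ=0.3779.
cos(β/2)=0.792896, sin(β/2)=0.609357
d^4_{-4,-2}: single k=2 term ⇒ +0.488224;  D = +0.406611-0.270242i
d^4_{-3,-2}: k∈[1..2] ⇒ +0.449209 -0.795943 = -0.346734;  D = +0.086116+0.335870i
d^4_{-2,-2}: k∈[0..2] ⇒ +0.156217 -1.107189 +0.817417 = -0.133554;  D = +0.133077+0.011286i
d^4_{-1,-2}: k∈[0..2] ⇒ -0.509355 +1.504190 -0.592276 = +0.402560;  D = -0.164223+0.367539i
d^4_{0,-2}: k∈[0..2] ⇒ +0.875310 -1.378614 +0.305342 = -0.197963;  D = -0.144062-0.135777i
d^4_{1,-2}: k∈[0..2] ⇒ -1.002794 +0.888413 -0.104944 = -0.219324;  D = -0.194600+0.101163i
d^4_{2,-2}: k∈[0..2] ⇒ +0.817417 -0.386230 +0.019010 = +0.450197;  D = -0.064517-0.445550i
d^4_{3,-2}: k∈[0..1] ⇒ -0.470104 +0.092552 = -0.377552;  D = +0.370630+0.071969i
d^4_{4,-2}: single k=0 term ⇒ +0.170311;  D = -0.085714+0.147170i
Y_4^{m'}(θ=1.9855,φ=2.7969) and Σ D·Y over m':
  (+0.4066-0.2702i)·(+0.0593+0.3048i)  (+0.0861+0.3359i)·(+0.1977+0.3323i)  (+0.1331+0.0113i)·(+0.0295+0.0243i)  (-0.1642+0.3675i)·(-0.3060-0.1099i)  (-0.1441-0.1358i)·(-0.1003+0.0000i)  (-0.1946+0.1012i)·(+0.3060-0.1099i)  (-0.0645-0.4456i)·(+0.0295-0.0243i)  (+0.3706+0.0720i)·(-0.1977+0.3323i)  (-0.0857+0.1472i)·(+0.0593-0.3048i)
Y_4^-2(R⁻¹ n̂) = +0.002041+0.310227i

Re=0.0020 Im=0.3102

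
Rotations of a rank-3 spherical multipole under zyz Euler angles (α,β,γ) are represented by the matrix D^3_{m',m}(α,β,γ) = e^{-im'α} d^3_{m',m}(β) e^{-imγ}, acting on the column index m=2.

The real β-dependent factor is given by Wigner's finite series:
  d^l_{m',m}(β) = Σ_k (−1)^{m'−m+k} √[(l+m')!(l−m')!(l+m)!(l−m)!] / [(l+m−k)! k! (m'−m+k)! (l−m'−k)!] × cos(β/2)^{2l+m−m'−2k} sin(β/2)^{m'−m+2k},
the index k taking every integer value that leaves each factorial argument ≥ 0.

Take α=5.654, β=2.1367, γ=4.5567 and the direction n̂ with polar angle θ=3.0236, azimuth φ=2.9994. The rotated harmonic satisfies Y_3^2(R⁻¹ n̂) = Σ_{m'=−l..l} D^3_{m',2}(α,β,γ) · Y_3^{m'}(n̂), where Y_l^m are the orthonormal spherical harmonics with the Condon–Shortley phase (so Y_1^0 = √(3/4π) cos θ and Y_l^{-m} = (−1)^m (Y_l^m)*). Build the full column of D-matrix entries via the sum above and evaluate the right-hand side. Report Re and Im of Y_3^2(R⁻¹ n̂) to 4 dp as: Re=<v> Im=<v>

Re=-0.3581 Im=-0.0682

Need the full column D^3_{m',2} for m'=−3..3 at α=5.654, β=2.1367, γ=4.5567.
cos(β/2)=0.481571, sin(β/2)=0.876407
d^3_{-3,2}: single k=5 term ⇒ +0.609909;  D = +0.003282+0.609901i
d^3_{-2,2}: k∈[4..5] ⇒ +0.684091 -0.453143 = +0.230948;  D = -0.134903+0.187452i
d^3_{-1,2}: k∈[3..4] ⇒ +0.475476 -0.787390 = -0.311914;  D = +0.296294-0.097468i
d^3_{0,2}: k∈[2..3] ⇒ +0.226263 -0.749385 = -0.523122;  D = +0.497966+0.160269i
d^3_{1,2}: k∈[1..2] ⇒ +0.071781 -0.475476 = -0.403695;  D = +0.237911+0.326141i
d^3_{2,2}: k∈[0..1] ⇒ +0.012473 -0.206549 = -0.194076;  D = +0.000203+0.194076i
d^3_{3,2}: single k=0 term ⇒ -0.055601;  D = -0.032673+0.044988i
Y_3^{m'}(θ=3.0236,φ=2.9994) and Σ D·Y over m':
  (+0.0033+0.6099i)·(-0.0006-0.0003i)  (-0.1349+0.1875i)·(-0.0135-0.0039i)  (+0.2963-0.0975i)·(-0.1480-0.0212i)  (+0.4980+0.1603i)·(-0.7155+0.0000i)  (+0.2379+0.3261i)·(+0.1480-0.0212i)  (+0.0002+0.1941i)·(-0.0135+0.0039i)  (-0.0327+0.0450i)·(+0.0006-0.0003i)
Y_3^2(R⁻¹ n̂) = -0.358130-0.068242i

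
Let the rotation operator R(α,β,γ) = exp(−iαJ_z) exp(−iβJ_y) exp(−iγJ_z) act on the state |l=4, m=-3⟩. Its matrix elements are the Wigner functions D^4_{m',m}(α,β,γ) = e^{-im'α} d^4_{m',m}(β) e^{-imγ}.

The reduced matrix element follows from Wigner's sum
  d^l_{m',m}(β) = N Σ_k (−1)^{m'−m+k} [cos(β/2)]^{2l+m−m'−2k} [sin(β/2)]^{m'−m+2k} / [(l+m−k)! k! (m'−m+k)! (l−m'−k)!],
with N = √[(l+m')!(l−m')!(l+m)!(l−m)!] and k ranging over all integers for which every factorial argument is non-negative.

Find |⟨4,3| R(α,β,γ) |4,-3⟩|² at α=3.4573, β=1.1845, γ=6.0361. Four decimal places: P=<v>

P=0.0186

First d^4_{3,-3}(β=1.1845), then the phase factors e^{-i(3)α} and e^{-i(-3)γ}:
Half-angle: c=0.829687, s=0.558229. N=√(5040·1·1·5040)=5040.000000
k: max(0,(-3)−(3))=0 … min(4+(-3),4−(3))=1
  k=0: (−1)^6·5040.0000/(720)·0.8297^2·0.5582^6 = +0.145815
  k=1: (−1)^7·5040.0000/(5040)·0.8297^0·0.5582^8 = -0.009430
d^4_{3,-3}(1.1845) = +0.145815 -0.009430 = +0.136385
|D^4_{3,-3}|² = |d^4_{3,-3}(β)|² = (+0.136385)² = 0.018601 (the z-rotation phases have unit modulus)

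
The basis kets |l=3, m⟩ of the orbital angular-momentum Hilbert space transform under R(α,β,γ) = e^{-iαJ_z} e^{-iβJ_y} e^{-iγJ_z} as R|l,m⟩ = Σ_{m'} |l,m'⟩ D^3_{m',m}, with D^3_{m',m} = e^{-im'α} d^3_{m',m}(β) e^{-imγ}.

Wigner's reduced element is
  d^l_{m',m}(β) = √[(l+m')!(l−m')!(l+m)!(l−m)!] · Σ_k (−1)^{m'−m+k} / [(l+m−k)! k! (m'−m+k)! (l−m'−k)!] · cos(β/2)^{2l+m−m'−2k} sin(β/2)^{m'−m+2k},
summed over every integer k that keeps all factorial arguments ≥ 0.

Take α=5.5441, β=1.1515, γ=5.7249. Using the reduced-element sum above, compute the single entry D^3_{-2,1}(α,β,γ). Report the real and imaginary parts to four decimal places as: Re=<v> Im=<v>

Re=0.2881 Im=-0.3783

Split into d^3_{-2,1}(β=1.1515) × two z-phases.
Half-angle: c=0.838784, s=0.544464. N=√(1·120·24·2)=75.894664
k∈{3,4} keeps every argument non-negative
  k=3: (−1)^0·75.8947/(12)·0.8388^3·0.5445^3 = +0.602405
  k=4: (−1)^1·75.8947/(24)·0.8388^1·0.5445^5 = -0.126910
d^3_{-2,1}(1.1515) = +0.602405 -0.126910 = +0.475495
Attach z-rotation phases: D = e^{-i(-2)(5.5441)}·(+0.475495)·e^{-i(1)(5.7249)} = +0.288108-0.378271i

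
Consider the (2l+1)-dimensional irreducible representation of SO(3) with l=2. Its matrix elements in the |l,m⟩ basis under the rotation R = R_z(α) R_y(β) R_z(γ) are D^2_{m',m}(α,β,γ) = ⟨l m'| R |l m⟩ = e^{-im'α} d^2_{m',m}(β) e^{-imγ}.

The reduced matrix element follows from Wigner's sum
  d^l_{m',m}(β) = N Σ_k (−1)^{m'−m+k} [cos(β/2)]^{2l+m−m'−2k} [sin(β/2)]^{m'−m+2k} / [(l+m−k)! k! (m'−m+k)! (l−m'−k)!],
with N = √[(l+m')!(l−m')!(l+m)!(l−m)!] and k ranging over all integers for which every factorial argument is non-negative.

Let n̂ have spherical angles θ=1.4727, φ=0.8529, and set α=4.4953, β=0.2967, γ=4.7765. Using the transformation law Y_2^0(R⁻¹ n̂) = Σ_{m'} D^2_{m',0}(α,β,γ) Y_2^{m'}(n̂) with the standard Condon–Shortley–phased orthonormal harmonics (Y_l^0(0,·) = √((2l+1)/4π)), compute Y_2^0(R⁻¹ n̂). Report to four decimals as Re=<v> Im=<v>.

Need the full column D^2_{m',0} for m'=−2..2 at α=4.4953, β=0.2967, γ=4.7765.
cos(β/2)=0.989016, sin(β/2)=0.147806
d^2_{-2,0}: single k=2 term ⇒ +0.052344;  D = -0.047488+0.022019i
d^2_{-1,0}: k∈[1..2] ⇒ +0.350251 -0.007823 = +0.342428;  D = -0.073755-0.334391i
d^2_{0,0}: k∈[0..2] ⇒ +0.956784 -0.085478 +0.000477 = +0.871783;  D = +0.871783+0.000000i
d^2_{1,0}: k∈[0..1] ⇒ -0.350251 +0.007823 = -0.342428;  D = +0.073755-0.334391i
d^2_{2,0}: single k=0 term ⇒ +0.052344;  D = -0.047488-0.022019i
Y_2^{m'}(θ=1.4727,φ=0.8529) and Σ D·Y over m':
  (-0.0475+0.0220i)·(-0.0515-0.3791i)  (-0.0738-0.3344i)·(+0.0495-0.0567i)  (+0.8718+0.0000i)·(-0.3063+0.0000i)  (+0.0738-0.3344i)·(-0.0495-0.0567i)  (-0.0475-0.0220i)·(-0.0515+0.3791i)
Y_2^0(R⁻¹ n̂) = -0.290692+0.000000i

Re=-0.2907 Im=0.0000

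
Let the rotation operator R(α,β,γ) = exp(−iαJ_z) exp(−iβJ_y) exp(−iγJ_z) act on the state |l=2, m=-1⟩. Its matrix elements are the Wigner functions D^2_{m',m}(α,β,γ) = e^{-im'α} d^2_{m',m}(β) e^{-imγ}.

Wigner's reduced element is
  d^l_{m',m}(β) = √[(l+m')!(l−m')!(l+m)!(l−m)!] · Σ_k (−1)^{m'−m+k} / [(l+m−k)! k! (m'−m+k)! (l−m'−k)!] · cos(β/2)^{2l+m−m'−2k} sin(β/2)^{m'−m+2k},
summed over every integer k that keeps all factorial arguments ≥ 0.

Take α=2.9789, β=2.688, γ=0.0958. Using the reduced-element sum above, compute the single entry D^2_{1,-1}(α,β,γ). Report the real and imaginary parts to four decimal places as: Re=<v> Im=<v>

D^2_{1,-1}(2.9789,2.688,0.0958) = e^{-i·1·2.9789}·d^2_{1,-1}(2.688)·e^{-i·-1·0.0958}. Compute d first:
Half-angle: c=0.224857, s=0.974392. N=√(6·1·1·6)=6.000000
The bounds max(0,m−m')=0 and min(l+m,l−m')=1 give 2 terms
  k=0: (−1)^2·6.0000/(2)·0.2249^2·0.9744^2 = +0.144013
  k=1: (−1)^3·6.0000/(6)·0.2249^0·0.9744^4 = -0.901435
d^2_{1,-1}(2.688) = +0.144013 -0.901435 = -0.757422
Phases: e^{-i·(1)·2.9789}=-0.986795-0.161976i, e^{-i·(-1)·0.0958}=+0.995415+0.095654i ⇒ D=+0.732258+0.193615i

Re=0.7323 Im=0.1936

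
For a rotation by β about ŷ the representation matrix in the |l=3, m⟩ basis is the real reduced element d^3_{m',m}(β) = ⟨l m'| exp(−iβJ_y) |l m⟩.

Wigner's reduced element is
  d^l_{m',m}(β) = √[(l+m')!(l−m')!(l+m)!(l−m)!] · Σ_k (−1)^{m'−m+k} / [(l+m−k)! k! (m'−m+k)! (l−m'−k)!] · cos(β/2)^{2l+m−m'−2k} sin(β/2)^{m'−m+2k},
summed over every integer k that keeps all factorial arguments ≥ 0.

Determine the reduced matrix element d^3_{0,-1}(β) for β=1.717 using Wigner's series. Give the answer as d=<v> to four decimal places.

d=0.3829

d^3_{0,-1}(β=1.717) via Wigner's sum:
With c≡cos(β/2)=0.653573 and s≡sin(β/2)=0.756863, N=[6·6·2·24]^{1/2}=41.569219
k∈{0,1,2} keeps every argument non-negative
  k=0: (−1)^1·41.5692/(12)·0.6536^5·0.7569^1 = -0.312666
  k=1: (−1)^2·41.5692/(4)·0.6536^3·0.7569^3 = +1.257903
  k=2: (−1)^3·41.5692/(12)·0.6536^1·0.7569^5 = -0.562305
d^3_{0,-1}(1.717) = -0.312666 +1.257903 -0.562305 = +0.382933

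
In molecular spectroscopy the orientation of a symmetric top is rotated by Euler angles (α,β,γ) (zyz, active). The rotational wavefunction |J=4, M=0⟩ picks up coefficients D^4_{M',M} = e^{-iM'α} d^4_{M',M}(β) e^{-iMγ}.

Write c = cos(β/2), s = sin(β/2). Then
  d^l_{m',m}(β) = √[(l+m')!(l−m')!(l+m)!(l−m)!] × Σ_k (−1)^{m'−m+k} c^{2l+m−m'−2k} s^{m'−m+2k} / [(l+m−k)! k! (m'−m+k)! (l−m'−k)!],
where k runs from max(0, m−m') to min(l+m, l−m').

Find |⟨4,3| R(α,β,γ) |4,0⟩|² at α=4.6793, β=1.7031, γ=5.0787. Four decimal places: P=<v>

P=0.0361

Split into d^4_{3,0}(β=1.7031) × two z-phases.
Half-angle: c=0.658818, s=0.752302. N=√(5040·1·24·24)=1703.830978
Admissible k: 0..1 (factorial args all ≥0)
  k=0: (−1)^3·1703.8310/(144)·0.6588^5·0.7523^3 = -0.625271
  k=1: (−1)^4·1703.8310/(144)·0.6588^3·0.7523^5 = +0.815310
d^4_{3,0}(1.7031) = -0.625271 +0.815310 = +0.190039
|D^4_{3,0}|² = |d^4_{3,0}(β)|² = (+0.190039)² = 0.036115 (the z-rotation phases have unit modulus)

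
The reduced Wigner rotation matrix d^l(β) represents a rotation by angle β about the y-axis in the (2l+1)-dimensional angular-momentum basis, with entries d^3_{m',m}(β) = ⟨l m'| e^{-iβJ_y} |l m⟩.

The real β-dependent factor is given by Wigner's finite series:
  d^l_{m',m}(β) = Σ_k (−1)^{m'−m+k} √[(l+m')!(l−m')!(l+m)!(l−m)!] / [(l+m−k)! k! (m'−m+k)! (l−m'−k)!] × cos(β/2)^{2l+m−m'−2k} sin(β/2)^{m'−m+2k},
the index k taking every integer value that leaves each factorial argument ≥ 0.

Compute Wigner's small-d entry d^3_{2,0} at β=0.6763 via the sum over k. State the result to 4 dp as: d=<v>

d^3_{2,0}(β=0.6763) via Wigner's sum:
c=cos(0.6763/2)=0.943370, s=sin(0.6763/2)=0.331742; N=√[120·1·6·6]=65.726707
k∈{0,1} keeps every argument non-negative
  k=0: (−1)^2·65.7267/(12)·0.9434^4·0.3317^2 = +0.477409
  k=1: (−1)^3·65.7267/(12)·0.9434^2·0.3317^4 = -0.059038
d^3_{2,0}(0.6763) = +0.477409 -0.059038 = +0.418372

d=0.4184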